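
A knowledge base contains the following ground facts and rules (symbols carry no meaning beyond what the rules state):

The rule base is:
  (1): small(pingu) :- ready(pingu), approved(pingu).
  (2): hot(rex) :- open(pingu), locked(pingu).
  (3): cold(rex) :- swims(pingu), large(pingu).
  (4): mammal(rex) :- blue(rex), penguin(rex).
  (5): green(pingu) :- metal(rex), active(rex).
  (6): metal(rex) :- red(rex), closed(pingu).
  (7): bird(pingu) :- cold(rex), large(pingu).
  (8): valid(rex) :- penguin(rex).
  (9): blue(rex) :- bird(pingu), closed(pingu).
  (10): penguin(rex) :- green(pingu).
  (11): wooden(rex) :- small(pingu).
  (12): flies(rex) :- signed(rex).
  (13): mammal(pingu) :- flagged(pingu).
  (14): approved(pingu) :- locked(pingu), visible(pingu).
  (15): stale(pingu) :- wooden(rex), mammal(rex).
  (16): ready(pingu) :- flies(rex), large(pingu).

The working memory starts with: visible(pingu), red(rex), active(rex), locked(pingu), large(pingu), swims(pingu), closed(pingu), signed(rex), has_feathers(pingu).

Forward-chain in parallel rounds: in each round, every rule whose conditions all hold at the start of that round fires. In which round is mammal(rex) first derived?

4

Round 1: (3) [cold(rex) :- swims(pingu), large(pingu).]; (6) [metal(rex) :- red(rex), closed(pingu).]; (12) [flies(rex) :- signed(rex).]; (14) [approved(pingu) :- locked(pingu), visible(pingu).]. New: cold(rex), metal(rex), flies(rex), approved(pingu).
Round 2: (5) [green(pingu) :- metal(rex), active(rex).]; (7) [bird(pingu) :- cold(rex), large(pingu).]; (16) [ready(pingu) :- flies(rex), large(pingu).]. New: green(pingu), bird(pingu), ready(pingu).
Round 3: (1) [small(pingu) :- ready(pingu), approved(pingu).]; (9) [blue(rex) :- bird(pingu), closed(pingu).]; (10) [penguin(rex) :- green(pingu).]. New: small(pingu), blue(rex), penguin(rex).
Round 4: (4) [mammal(rex) :- blue(rex), penguin(rex).]; (8) [valid(rex) :- penguin(rex).]; (11) [wooden(rex) :- small(pingu).]. New: mammal(rex), valid(rex), wooden(rex).
mammal(rex) first appears in round 4.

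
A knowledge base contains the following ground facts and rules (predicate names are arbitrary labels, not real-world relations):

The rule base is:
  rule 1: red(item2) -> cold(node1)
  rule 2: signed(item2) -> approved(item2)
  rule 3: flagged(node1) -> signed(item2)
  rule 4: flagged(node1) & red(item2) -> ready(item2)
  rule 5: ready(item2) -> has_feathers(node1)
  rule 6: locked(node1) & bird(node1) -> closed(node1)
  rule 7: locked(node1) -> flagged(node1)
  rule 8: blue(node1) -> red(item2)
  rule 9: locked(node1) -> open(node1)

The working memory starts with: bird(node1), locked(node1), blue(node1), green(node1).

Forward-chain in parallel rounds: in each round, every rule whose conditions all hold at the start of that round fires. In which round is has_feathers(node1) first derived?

3

[1] rule 6 [locked(node1) & bird(node1) -> closed(node1)]; rule 7 [locked(node1) -> flagged(node1)]; rule 8 [blue(node1) -> red(item2)]; rule 9 [locked(node1) -> open(node1)]. ⇒ new: closed(node1), flagged(node1), red(item2), open(node1).
[2] rule 1 [red(item2) -> cold(node1)]; rule 3 [flagged(node1) -> signed(item2)]; rule 4 [flagged(node1) & red(item2) -> ready(item2)]. ⇒ new: cold(node1), signed(item2), ready(item2).
[3] rule 2 [signed(item2) -> approved(item2)]; rule 5 [ready(item2) -> has_feathers(node1)]. ⇒ new: approved(item2), has_feathers(node1).
has_feathers(node1) first appears in round 3.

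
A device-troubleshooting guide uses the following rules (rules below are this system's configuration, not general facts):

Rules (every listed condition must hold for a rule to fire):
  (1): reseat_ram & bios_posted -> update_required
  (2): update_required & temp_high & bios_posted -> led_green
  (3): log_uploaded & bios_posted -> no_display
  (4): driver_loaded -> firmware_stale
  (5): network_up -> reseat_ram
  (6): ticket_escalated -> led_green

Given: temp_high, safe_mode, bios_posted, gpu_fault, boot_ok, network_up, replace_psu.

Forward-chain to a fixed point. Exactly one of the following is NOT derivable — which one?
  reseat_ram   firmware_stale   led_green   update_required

firmware_stale

Round 1 — (5), derive reseat_ram.
Round 2 — (1), derive update_required.
Round 3 — (2), derive led_green.
Derived: reseat_ram (round 1), led_green (round 3), update_required (round 2). firmware_stale never appears in any round.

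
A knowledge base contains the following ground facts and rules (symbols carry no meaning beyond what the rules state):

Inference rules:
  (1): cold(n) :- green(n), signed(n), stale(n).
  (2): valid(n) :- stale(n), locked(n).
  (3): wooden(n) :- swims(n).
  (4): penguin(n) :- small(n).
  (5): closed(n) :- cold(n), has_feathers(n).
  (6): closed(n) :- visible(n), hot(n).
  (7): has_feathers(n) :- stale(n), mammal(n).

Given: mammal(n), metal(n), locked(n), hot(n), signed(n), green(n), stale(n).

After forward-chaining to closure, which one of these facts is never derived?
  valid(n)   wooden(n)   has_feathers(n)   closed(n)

Round 1: (1) [cold(n) :- green(n), signed(n), stale(n).]; (2) [valid(n) :- stale(n), locked(n).]; (7) [has_feathers(n) :- stale(n), mammal(n).]. Adds cold(n), valid(n), has_feathers(n).
Round 2: (5) [closed(n) :- cold(n), has_feathers(n).]. Adds closed(n).
Derived: has_feathers(n) (round 1), valid(n) (round 1), closed(n) (round 2). wooden(n) never appears in any round.

wooden(n)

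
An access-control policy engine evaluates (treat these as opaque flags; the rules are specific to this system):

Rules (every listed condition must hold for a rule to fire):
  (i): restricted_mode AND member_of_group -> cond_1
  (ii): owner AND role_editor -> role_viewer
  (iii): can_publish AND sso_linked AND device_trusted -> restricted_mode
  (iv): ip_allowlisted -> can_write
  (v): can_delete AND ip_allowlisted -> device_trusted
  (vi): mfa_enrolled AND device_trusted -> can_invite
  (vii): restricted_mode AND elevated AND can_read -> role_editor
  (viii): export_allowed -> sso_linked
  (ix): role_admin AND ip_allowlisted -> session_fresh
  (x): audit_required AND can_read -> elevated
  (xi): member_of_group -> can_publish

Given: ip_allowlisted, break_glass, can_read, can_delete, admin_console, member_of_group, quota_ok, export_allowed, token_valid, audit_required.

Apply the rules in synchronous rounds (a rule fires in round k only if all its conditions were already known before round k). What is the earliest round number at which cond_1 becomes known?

3

Round 1 — (iv), (v), (viii), (x), (xi), derive can_write, device_trusted, sso_linked, elevated, can_publish.
Round 2 — (iii), derive restricted_mode.
Round 3 — (i), (vii), derive cond_1, role_editor.
cond_1 first appears in round 3.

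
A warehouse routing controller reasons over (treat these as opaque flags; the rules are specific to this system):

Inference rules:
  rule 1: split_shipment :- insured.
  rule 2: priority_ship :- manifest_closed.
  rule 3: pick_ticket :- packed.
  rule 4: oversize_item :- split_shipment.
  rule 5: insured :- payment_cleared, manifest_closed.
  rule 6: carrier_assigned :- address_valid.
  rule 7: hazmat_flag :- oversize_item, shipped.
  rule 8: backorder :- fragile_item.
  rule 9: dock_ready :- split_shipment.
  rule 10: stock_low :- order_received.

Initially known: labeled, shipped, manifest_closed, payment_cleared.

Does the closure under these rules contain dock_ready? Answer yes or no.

Round 1: rule 2 [priority_ship :- manifest_closed.]; rule 5 [insured :- payment_cleared, manifest_closed.]. Adds priority_ship, insured.
Round 2: rule 1 [split_shipment :- insured.]. Adds split_shipment.
Round 3: rule 4 [oversize_item :- split_shipment.]; rule 9 [dock_ready :- split_shipment.]. Adds oversize_item, dock_ready.
Round 4: rule 7 [hazmat_flag :- oversize_item, shipped.]. Adds hazmat_flag.
dock_ready appears in round 3, so it is derivable.

yes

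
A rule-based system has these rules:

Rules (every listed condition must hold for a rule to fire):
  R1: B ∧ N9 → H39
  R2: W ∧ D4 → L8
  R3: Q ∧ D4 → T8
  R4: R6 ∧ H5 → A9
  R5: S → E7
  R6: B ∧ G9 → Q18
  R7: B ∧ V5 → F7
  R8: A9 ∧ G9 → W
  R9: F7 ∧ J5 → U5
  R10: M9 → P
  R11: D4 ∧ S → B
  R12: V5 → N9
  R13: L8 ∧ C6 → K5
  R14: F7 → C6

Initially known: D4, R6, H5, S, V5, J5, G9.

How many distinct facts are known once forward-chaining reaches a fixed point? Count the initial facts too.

Round 1: R4 [R6 ∧ H5 → A9]; R5 [S → E7]; R11 [D4 ∧ S → B]; R12 [V5 → N9]. New: A9, E7, B, N9.
Round 2: R1 [B ∧ N9 → H39]; R6 [B ∧ G9 → Q18]; R7 [B ∧ V5 → F7]; R8 [A9 ∧ G9 → W]. New: H39, Q18, F7, W.
Round 3: R2 [W ∧ D4 → L8]; R9 [F7 ∧ J5 → U5]; R14 [F7 → C6]. New: L8, U5, C6.
Round 4: R13 [L8 ∧ C6 → K5]. New: K5.
Closure: {A9, B, C6, D4, E7, F7, G9, H39, H5, J5, K5, L8, N9, Q18, R6, S, U5, V5, W} — 19 facts.

19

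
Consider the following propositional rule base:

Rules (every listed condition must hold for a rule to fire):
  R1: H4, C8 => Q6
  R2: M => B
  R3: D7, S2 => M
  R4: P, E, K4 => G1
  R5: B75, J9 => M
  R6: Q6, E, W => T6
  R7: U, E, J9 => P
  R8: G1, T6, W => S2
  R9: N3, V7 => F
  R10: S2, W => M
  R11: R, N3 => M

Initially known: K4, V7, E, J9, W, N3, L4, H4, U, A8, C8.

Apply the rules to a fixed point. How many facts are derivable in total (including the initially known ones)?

Round 1: R1 [H4, C8 => Q6]; R7 [U, E, J9 => P]; R9 [N3, V7 => F]. New: Q6, P, F.
Round 2: R4 [P, E, K4 => G1]; R6 [Q6, E, W => T6]. New: G1, T6.
Round 3: R8 [G1, T6, W => S2]. New: S2.
Round 4: R10 [S2, W => M]. New: M.
Round 5: R2 [M => B]. New: B.
Closure: {A8, B, C8, E, F, G1, H4, J9, K4, L4, M, N3, P, Q6, S2, T6, U, V7, W} — 19 facts.

19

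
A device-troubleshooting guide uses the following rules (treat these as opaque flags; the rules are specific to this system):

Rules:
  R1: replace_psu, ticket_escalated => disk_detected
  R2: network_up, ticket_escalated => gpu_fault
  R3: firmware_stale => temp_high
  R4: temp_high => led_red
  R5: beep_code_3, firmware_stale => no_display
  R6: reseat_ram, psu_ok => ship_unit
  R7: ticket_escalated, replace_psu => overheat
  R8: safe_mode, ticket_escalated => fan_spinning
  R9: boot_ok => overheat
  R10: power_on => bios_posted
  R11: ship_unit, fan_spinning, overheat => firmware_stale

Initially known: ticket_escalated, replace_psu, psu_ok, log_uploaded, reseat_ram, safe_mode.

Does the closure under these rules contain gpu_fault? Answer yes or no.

Round 1 fires R1, R6, R7, R8, giving disk_detected, ship_unit, overheat, fan_spinning.
Round 2 fires R11, giving firmware_stale.
Round 3 fires R3, giving temp_high.
Round 4 fires R4, giving led_red.
Fixed point reached. gpu_fault is concluded only by R2; R2 needs network_up (never derived).

no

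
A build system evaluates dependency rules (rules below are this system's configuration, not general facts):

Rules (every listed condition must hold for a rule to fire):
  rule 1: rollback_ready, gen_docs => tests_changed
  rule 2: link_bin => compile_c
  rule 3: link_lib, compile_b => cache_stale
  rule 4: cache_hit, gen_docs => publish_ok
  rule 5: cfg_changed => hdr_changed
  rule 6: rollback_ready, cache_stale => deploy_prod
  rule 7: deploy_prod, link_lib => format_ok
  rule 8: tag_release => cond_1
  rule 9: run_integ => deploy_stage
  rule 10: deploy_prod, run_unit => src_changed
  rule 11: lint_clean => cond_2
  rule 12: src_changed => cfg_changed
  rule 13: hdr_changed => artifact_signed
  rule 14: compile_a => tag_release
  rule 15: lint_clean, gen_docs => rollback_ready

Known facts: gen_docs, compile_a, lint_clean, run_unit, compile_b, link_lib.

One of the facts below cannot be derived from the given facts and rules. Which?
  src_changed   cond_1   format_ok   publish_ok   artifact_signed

[1] rule 3 [link_lib, compile_b => cache_stale]; rule 11 [lint_clean => cond_2]; rule 14 [compile_a => tag_release]; rule 15 [lint_clean, gen_docs => rollback_ready]. ⇒ new: cache_stale, cond_2, tag_release, rollback_ready.
[2] rule 1 [rollback_ready, gen_docs => tests_changed]; rule 6 [rollback_ready, cache_stale => deploy_prod]; rule 8 [tag_release => cond_1]. ⇒ new: tests_changed, deploy_prod, cond_1.
[3] rule 7 [deploy_prod, link_lib => format_ok]; rule 10 [deploy_prod, run_unit => src_changed]. ⇒ new: format_ok, src_changed.
[4] rule 12 [src_changed => cfg_changed]. ⇒ new: cfg_changed.
[5] rule 5 [cfg_changed => hdr_changed]. ⇒ new: hdr_changed.
[6] rule 13 [hdr_changed => artifact_signed]. ⇒ new: artifact_signed.
Derived: format_ok (round 3), artifact_signed (round 6), src_changed (round 3), cond_1 (round 2). publish_ok never appears in any round.

publish_ok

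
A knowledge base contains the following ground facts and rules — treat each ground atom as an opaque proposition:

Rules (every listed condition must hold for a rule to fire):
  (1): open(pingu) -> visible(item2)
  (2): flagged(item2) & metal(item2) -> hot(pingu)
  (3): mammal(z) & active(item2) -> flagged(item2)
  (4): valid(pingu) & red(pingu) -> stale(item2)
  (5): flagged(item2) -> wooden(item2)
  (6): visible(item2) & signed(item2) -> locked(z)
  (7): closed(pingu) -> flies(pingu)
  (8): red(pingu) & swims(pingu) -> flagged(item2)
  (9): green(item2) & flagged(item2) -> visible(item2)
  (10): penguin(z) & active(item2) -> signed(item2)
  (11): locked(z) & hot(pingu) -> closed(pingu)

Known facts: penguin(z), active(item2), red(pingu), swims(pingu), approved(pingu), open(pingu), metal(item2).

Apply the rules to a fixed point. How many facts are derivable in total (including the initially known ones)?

15

Round 1: (1) [open(pingu) -> visible(item2)]; (8) [red(pingu) & swims(pingu) -> flagged(item2)]; (10) [penguin(z) & active(item2) -> signed(item2)]. Adds visible(item2), flagged(item2), signed(item2).
Round 2: (2) [flagged(item2) & metal(item2) -> hot(pingu)]; (5) [flagged(item2) -> wooden(item2)]; (6) [visible(item2) & signed(item2) -> locked(z)]. Adds hot(pingu), wooden(item2), locked(z).
Round 3: (11) [locked(z) & hot(pingu) -> closed(pingu)]. Adds closed(pingu).
Round 4: (7) [closed(pingu) -> flies(pingu)]. Adds flies(pingu).
Closure: {active(item2), approved(pingu), closed(pingu), flagged(item2), flies(pingu), hot(pingu), locked(z), metal(item2), open(pingu), penguin(z), red(pingu), signed(item2), swims(pingu), visible(item2), wooden(item2)} — 15 facts.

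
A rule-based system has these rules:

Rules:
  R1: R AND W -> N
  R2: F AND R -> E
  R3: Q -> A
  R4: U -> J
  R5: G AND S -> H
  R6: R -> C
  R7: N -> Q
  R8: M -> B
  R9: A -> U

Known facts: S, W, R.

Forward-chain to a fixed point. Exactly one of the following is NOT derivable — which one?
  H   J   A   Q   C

H

Round 1: R1 [R AND W -> N]; R6 [R -> C]. Adds N, C.
Round 2: R7 [N -> Q]. Adds Q.
Round 3: R3 [Q -> A]. Adds A.
Round 4: R9 [A -> U]. Adds U.
Round 5: R4 [U -> J]. Adds J.
Derived: J (round 5), C (round 1), A (round 3), Q (round 2). H never appears in any round.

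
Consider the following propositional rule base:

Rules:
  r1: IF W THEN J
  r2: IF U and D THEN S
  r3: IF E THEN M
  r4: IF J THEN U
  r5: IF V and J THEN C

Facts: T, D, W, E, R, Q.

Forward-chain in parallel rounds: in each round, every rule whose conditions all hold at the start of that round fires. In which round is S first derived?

Round 1: r1 [IF W THEN J]; r3 [IF E THEN M]. Adds J, M.
Round 2: r4 [IF J THEN U]. Adds U.
Round 3: r2 [IF U and D THEN S]. Adds S.
S first appears in round 3.

3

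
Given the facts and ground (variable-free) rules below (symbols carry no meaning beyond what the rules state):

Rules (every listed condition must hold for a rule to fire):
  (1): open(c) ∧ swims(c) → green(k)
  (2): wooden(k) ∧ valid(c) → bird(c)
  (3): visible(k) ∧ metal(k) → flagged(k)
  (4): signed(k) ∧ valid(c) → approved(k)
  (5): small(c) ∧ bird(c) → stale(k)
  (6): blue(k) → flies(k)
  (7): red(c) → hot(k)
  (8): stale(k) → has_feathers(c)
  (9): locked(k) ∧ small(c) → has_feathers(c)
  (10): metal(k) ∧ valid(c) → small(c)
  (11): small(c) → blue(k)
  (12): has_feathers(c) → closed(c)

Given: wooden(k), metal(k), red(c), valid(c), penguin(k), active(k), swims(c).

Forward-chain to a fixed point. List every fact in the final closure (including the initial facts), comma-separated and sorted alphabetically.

active(k), bird(c), blue(k), closed(c), flies(k), has_feathers(c), hot(k), metal(k), penguin(k), red(c), small(c), stale(k), swims(c), valid(c), wooden(k)

Round 1 fires (2), (7), (10), giving bird(c), hot(k), small(c).
Round 2 fires (5), (11), giving stale(k), blue(k).
Round 3 fires (6), (8), giving flies(k), has_feathers(c).
Round 4 fires (12), giving closed(c).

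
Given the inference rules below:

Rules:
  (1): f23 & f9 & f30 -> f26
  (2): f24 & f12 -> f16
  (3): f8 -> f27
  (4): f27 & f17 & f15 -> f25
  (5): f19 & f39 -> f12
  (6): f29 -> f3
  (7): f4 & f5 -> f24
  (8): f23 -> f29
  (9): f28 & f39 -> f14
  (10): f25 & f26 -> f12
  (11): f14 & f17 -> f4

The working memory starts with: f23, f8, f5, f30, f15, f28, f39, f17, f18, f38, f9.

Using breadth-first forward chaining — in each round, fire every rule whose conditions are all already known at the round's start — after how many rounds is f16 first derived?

Round 1: (1) [f23 & f9 & f30 -> f26]; (3) [f8 -> f27]; (8) [f23 -> f29]; (9) [f28 & f39 -> f14]. New: f26, f27, f29, f14.
Round 2: (4) [f27 & f17 & f15 -> f25]; (6) [f29 -> f3]; (11) [f14 & f17 -> f4]. New: f25, f3, f4.
Round 3: (7) [f4 & f5 -> f24]; (10) [f25 & f26 -> f12]. New: f24, f12.
Round 4: (2) [f24 & f12 -> f16]. New: f16.
f16 first appears in round 4.

4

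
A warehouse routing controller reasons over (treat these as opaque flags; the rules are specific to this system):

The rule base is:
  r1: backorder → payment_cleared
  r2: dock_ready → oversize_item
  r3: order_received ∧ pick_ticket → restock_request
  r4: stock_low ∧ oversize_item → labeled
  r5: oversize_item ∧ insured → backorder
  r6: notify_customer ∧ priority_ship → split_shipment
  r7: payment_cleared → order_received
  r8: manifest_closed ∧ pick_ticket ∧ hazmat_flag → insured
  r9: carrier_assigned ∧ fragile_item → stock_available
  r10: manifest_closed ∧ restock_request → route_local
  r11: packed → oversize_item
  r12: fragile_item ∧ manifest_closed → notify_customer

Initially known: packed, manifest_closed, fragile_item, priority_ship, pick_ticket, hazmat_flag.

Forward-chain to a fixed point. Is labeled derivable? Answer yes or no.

Round 1: r8 [manifest_closed ∧ pick_ticket ∧ hazmat_flag → insured]; r11 [packed → oversize_item]; r12 [fragile_item ∧ manifest_closed → notify_customer]. Adds insured, oversize_item, notify_customer.
Round 2: r5 [oversize_item ∧ insured → backorder]; r6 [notify_customer ∧ priority_ship → split_shipment]. Adds backorder, split_shipment.
Round 3: r1 [backorder → payment_cleared]. Adds payment_cleared.
Round 4: r7 [payment_cleared → order_received]. Adds order_received.
Round 5: r3 [order_received ∧ pick_ticket → restock_request]. Adds restock_request.
Round 6: r10 [manifest_closed ∧ restock_request → route_local]. Adds route_local.
Fixed point reached. labeled is concluded only by r4; r4 needs stock_low (never derived).

no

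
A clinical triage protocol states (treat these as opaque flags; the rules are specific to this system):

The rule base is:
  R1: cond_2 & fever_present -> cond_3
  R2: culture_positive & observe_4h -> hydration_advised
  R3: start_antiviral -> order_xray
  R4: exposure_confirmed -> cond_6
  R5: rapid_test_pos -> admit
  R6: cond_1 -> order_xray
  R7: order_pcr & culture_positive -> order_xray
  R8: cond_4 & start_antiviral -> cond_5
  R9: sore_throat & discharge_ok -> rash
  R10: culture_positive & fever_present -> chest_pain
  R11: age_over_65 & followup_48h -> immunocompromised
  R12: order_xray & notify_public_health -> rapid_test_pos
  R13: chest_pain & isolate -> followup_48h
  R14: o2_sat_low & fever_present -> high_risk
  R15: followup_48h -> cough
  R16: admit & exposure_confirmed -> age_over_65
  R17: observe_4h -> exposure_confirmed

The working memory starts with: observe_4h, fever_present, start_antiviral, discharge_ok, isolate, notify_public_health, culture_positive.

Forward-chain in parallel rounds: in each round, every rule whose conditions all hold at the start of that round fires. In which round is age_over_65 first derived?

Round 1: R2 [culture_positive & observe_4h -> hydration_advised]; R3 [start_antiviral -> order_xray]; R10 [culture_positive & fever_present -> chest_pain]; R17 [observe_4h -> exposure_confirmed]. Adds hydration_advised, order_xray, chest_pain, exposure_confirmed.
Round 2: R4 [exposure_confirmed -> cond_6]; R12 [order_xray & notify_public_health -> rapid_test_pos]; R13 [chest_pain & isolate -> followup_48h]. Adds cond_6, rapid_test_pos, followup_48h.
Round 3: R5 [rapid_test_pos -> admit]; R15 [followup_48h -> cough]. Adds admit, cough.
Round 4: R16 [admit & exposure_confirmed -> age_over_65]. Adds age_over_65.
age_over_65 first appears in round 4.

4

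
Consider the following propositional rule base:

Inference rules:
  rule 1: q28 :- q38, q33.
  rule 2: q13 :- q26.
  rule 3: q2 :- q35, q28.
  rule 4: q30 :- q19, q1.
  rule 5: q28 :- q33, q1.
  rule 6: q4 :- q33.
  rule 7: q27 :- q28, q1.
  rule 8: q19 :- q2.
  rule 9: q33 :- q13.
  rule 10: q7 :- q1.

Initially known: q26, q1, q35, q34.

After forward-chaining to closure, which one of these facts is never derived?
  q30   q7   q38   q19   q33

[1] rule 2 [q13 :- q26.]; rule 10 [q7 :- q1.]. ⇒ new: q13, q7.
[2] rule 9 [q33 :- q13.]. ⇒ new: q33.
[3] rule 5 [q28 :- q33, q1.]; rule 6 [q4 :- q33.]. ⇒ new: q28, q4.
[4] rule 3 [q2 :- q35, q28.]; rule 7 [q27 :- q28, q1.]. ⇒ new: q2, q27.
[5] rule 8 [q19 :- q2.]. ⇒ new: q19.
[6] rule 4 [q30 :- q19, q1.]. ⇒ new: q30.
Derived: q30 (round 6), q33 (round 2), q7 (round 1), q19 (round 5). q38 never appears in any round.

q38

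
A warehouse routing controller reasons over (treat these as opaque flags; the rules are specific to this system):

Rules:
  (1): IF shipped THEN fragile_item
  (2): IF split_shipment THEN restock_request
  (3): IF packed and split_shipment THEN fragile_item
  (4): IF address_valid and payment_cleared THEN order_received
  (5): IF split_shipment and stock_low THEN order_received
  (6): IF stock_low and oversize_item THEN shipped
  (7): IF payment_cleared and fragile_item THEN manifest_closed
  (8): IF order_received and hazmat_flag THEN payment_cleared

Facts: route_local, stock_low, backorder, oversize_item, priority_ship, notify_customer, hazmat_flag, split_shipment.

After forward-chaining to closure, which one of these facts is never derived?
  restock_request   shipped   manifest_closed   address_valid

address_valid

Round 1 — (2), (5), (6), derive restock_request, order_received, shipped.
Round 2 — (1), (8), derive fragile_item, payment_cleared.
Round 3 — (7), derive manifest_closed.
Derived: restock_request (round 1), shipped (round 1), manifest_closed (round 3). address_valid never appears in any round.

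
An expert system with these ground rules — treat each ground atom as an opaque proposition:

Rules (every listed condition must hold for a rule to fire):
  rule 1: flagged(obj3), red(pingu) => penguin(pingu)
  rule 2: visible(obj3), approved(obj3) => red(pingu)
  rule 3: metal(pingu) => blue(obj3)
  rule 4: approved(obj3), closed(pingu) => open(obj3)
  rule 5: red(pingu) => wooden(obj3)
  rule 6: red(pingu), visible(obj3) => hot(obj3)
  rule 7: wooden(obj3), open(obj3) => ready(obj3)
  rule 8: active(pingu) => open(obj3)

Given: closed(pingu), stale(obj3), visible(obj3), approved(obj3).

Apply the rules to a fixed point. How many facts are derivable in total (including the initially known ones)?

9

Round 1: rule 2 [visible(obj3), approved(obj3) => red(pingu)]; rule 4 [approved(obj3), closed(pingu) => open(obj3)]. New: red(pingu), open(obj3).
Round 2: rule 5 [red(pingu) => wooden(obj3)]; rule 6 [red(pingu), visible(obj3) => hot(obj3)]. New: wooden(obj3), hot(obj3).
Round 3: rule 7 [wooden(obj3), open(obj3) => ready(obj3)]. New: ready(obj3).
Closure: {approved(obj3), closed(pingu), hot(obj3), open(obj3), ready(obj3), red(pingu), stale(obj3), visible(obj3), wooden(obj3)} — 9 facts.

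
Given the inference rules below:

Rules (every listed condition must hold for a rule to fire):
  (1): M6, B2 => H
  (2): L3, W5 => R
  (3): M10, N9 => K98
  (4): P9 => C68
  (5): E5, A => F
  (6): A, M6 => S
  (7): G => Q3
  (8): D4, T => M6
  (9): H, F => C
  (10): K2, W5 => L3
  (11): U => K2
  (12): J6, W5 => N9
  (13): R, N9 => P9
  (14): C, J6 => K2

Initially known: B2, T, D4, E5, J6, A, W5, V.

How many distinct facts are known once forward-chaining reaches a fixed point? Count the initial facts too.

Round 1: (5) [E5, A => F]; (8) [D4, T => M6]; (12) [J6, W5 => N9]. New: F, M6, N9.
Round 2: (1) [M6, B2 => H]; (6) [A, M6 => S]. New: H, S.
Round 3: (9) [H, F => C]. New: C.
Round 4: (14) [C, J6 => K2]. New: K2.
Round 5: (10) [K2, W5 => L3]. New: L3.
Round 6: (2) [L3, W5 => R]. New: R.
Round 7: (13) [R, N9 => P9]. New: P9.
Round 8: (4) [P9 => C68]. New: C68.
Closure: {A, B2, C, C68, D4, E5, F, H, J6, K2, L3, M6, N9, P9, R, S, T, V, W5} — 19 facts.

19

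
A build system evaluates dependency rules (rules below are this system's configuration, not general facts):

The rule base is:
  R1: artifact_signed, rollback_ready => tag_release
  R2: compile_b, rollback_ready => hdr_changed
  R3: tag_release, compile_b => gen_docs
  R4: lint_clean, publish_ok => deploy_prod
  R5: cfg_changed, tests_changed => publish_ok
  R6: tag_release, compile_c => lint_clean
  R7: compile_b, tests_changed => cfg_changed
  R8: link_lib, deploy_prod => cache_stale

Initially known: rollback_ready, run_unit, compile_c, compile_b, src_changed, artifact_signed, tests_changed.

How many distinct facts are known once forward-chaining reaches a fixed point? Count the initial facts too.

14

[1] R1 [artifact_signed, rollback_ready => tag_release]; R2 [compile_b, rollback_ready => hdr_changed]; R7 [compile_b, tests_changed => cfg_changed]. ⇒ new: tag_release, hdr_changed, cfg_changed.
[2] R3 [tag_release, compile_b => gen_docs]; R5 [cfg_changed, tests_changed => publish_ok]; R6 [tag_release, compile_c => lint_clean]. ⇒ new: gen_docs, publish_ok, lint_clean.
[3] R4 [lint_clean, publish_ok => deploy_prod]. ⇒ new: deploy_prod.
Closure: {artifact_signed, cfg_changed, compile_b, compile_c, deploy_prod, gen_docs, hdr_changed, lint_clean, publish_ok, rollback_ready, run_unit, src_changed, tag_release, tests_changed} — 14 facts.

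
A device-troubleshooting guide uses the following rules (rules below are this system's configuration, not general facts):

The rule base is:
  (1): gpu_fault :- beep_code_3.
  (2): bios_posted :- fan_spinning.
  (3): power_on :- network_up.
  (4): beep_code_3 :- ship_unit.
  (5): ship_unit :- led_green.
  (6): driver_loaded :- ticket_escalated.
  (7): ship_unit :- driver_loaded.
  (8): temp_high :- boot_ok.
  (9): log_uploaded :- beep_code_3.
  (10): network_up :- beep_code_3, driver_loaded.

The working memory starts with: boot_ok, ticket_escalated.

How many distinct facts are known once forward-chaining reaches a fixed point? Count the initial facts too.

Round 1: (6) [driver_loaded :- ticket_escalated.]; (8) [temp_high :- boot_ok.]. Adds driver_loaded, temp_high.
Round 2: (7) [ship_unit :- driver_loaded.]. Adds ship_unit.
Round 3: (4) [beep_code_3 :- ship_unit.]. Adds beep_code_3.
Round 4: (1) [gpu_fault :- beep_code_3.]; (9) [log_uploaded :- beep_code_3.]; (10) [network_up :- beep_code_3, driver_loaded.]. Adds gpu_fault, log_uploaded, network_up.
Round 5: (3) [power_on :- network_up.]. Adds power_on.
Closure: {beep_code_3, boot_ok, driver_loaded, gpu_fault, log_uploaded, network_up, power_on, ship_unit, temp_high, ticket_escalated} — 10 facts.

10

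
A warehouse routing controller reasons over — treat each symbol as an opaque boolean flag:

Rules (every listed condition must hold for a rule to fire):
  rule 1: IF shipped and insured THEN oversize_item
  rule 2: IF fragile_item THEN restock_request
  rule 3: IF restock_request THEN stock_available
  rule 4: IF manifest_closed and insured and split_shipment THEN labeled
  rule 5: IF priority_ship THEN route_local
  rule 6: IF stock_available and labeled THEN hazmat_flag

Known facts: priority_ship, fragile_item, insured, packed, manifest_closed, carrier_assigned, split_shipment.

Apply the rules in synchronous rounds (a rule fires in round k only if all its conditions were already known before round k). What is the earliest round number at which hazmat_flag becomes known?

3

Round 1: rule 2 [IF fragile_item THEN restock_request]; rule 4 [IF manifest_closed and insured and split_shipment THEN labeled]; rule 5 [IF priority_ship THEN route_local]. New: restock_request, labeled, route_local.
Round 2: rule 3 [IF restock_request THEN stock_available]. New: stock_available.
Round 3: rule 6 [IF stock_available and labeled THEN hazmat_flag]. New: hazmat_flag.
hazmat_flag first appears in round 3.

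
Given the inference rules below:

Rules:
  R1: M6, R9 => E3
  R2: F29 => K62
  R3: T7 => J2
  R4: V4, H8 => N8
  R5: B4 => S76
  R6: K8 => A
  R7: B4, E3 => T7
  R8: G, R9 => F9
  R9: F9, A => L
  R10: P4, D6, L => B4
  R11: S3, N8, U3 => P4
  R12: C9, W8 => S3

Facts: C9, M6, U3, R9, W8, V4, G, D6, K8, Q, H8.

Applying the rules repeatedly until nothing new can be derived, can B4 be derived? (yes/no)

yes

Round 1: R1 [M6, R9 => E3]; R4 [V4, H8 => N8]; R6 [K8 => A]; R8 [G, R9 => F9]; R12 [C9, W8 => S3]. New: E3, N8, A, F9, S3.
Round 2: R9 [F9, A => L]; R11 [S3, N8, U3 => P4]. New: L, P4.
Round 3: R10 [P4, D6, L => B4]. New: B4.
Round 4: R5 [B4 => S76]; R7 [B4, E3 => T7]. New: S76, T7.
Round 5: R3 [T7 => J2]. New: J2.
B4 appears in round 3, so it is derivable.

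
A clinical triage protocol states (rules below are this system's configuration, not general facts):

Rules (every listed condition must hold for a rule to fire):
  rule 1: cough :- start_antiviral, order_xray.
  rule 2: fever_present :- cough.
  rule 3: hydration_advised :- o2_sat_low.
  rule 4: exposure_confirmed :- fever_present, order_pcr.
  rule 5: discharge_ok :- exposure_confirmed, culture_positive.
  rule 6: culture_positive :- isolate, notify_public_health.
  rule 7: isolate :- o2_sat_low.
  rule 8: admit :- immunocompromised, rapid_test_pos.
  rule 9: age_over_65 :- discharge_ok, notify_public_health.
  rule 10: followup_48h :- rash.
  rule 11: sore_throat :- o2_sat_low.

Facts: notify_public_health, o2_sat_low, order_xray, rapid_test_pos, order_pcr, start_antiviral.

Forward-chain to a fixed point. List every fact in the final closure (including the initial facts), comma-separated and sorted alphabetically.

age_over_65, cough, culture_positive, discharge_ok, exposure_confirmed, fever_present, hydration_advised, isolate, notify_public_health, o2_sat_low, order_pcr, order_xray, rapid_test_pos, sore_throat, start_antiviral

Round 1: rule 1 [cough :- start_antiviral, order_xray.]; rule 3 [hydration_advised :- o2_sat_low.]; rule 7 [isolate :- o2_sat_low.]; rule 11 [sore_throat :- o2_sat_low.]. New: cough, hydration_advised, isolate, sore_throat.
Round 2: rule 2 [fever_present :- cough.]; rule 6 [culture_positive :- isolate, notify_public_health.]. New: fever_present, culture_positive.
Round 3: rule 4 [exposure_confirmed :- fever_present, order_pcr.]. New: exposure_confirmed.
Round 4: rule 5 [discharge_ok :- exposure_confirmed, culture_positive.]. New: discharge_ok.
Round 5: rule 9 [age_over_65 :- discharge_ok, notify_public_health.]. New: age_over_65.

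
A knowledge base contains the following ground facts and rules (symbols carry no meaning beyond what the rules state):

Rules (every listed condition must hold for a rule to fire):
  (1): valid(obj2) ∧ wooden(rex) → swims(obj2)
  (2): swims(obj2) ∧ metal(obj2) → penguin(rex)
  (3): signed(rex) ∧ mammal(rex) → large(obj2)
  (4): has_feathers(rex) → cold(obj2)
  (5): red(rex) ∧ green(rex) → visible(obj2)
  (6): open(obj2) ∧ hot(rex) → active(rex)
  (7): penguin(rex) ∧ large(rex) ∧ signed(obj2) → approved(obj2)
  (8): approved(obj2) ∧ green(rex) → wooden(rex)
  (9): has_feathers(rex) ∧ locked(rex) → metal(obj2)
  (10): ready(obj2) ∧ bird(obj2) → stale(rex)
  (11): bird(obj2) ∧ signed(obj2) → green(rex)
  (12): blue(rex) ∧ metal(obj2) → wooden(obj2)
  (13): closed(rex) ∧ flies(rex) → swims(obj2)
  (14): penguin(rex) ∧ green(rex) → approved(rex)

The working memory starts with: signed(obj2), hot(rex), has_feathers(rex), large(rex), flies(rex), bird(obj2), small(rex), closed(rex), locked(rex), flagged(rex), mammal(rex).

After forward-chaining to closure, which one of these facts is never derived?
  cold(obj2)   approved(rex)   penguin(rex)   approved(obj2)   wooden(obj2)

Round 1 — (4), (9), (11), (13), derive cold(obj2), metal(obj2), green(rex), swims(obj2).
Round 2 — (2), derive penguin(rex).
Round 3 — (7), (14), derive approved(obj2), approved(rex).
Round 4 — (8), derive wooden(rex).
Derived: approved(rex) (round 3), penguin(rex) (round 2), cold(obj2) (round 1), approved(obj2) (round 3). wooden(obj2) never appears in any round.

wooden(obj2)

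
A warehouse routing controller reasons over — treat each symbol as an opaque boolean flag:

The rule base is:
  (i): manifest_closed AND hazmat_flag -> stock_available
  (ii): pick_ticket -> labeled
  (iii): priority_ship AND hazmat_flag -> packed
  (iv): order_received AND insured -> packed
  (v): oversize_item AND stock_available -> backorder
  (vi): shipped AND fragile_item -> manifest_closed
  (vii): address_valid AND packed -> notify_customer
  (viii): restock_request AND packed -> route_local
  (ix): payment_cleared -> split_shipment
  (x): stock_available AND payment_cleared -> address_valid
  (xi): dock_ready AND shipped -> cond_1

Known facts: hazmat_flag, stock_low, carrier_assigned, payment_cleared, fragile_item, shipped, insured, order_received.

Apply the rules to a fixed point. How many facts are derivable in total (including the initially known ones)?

14

Round 1: (iv) [order_received AND insured -> packed]; (vi) [shipped AND fragile_item -> manifest_closed]; (ix) [payment_cleared -> split_shipment]. Adds packed, manifest_closed, split_shipment.
Round 2: (i) [manifest_closed AND hazmat_flag -> stock_available]. Adds stock_available.
Round 3: (x) [stock_available AND payment_cleared -> address_valid]. Adds address_valid.
Round 4: (vii) [address_valid AND packed -> notify_customer]. Adds notify_customer.
Closure: {address_valid, carrier_assigned, fragile_item, hazmat_flag, insured, manifest_closed, notify_customer, order_received, packed, payment_cleared, shipped, split_shipment, stock_available, stock_low} — 14 facts.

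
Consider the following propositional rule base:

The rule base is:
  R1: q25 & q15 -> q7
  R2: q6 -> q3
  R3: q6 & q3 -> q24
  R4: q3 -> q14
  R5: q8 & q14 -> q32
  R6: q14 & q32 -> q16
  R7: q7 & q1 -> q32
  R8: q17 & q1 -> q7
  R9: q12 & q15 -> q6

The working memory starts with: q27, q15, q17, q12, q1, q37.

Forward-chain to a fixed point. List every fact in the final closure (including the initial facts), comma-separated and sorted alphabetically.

[1] R8 [q17 & q1 -> q7]; R9 [q12 & q15 -> q6]. ⇒ new: q7, q6.
[2] R2 [q6 -> q3]; R7 [q7 & q1 -> q32]. ⇒ new: q3, q32.
[3] R3 [q6 & q3 -> q24]; R4 [q3 -> q14]. ⇒ new: q24, q14.
[4] R6 [q14 & q32 -> q16]. ⇒ new: q16.

q1, q12, q14, q15, q16, q17, q24, q27, q3, q32, q37, q6, q7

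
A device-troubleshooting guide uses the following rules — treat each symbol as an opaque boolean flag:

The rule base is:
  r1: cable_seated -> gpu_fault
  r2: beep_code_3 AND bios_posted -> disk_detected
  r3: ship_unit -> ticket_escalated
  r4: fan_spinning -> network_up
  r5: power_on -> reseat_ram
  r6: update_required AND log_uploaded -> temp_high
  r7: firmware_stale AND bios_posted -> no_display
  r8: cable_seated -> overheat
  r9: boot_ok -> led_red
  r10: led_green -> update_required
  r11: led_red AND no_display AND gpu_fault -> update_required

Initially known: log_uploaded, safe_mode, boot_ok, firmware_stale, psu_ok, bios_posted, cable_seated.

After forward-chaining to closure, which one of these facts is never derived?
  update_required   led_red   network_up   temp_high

network_up

Round 1 — r1, r7, r8, r9, derive gpu_fault, no_display, overheat, led_red.
Round 2 — r11, derive update_required.
Round 3 — r6, derive temp_high.
Derived: temp_high (round 3), led_red (round 1), update_required (round 2). network_up never appears in any round.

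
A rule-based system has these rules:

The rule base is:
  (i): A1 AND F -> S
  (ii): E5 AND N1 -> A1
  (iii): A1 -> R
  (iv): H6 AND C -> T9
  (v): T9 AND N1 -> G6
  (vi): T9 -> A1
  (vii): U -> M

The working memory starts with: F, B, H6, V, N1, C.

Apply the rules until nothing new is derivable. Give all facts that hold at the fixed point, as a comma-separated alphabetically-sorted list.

Round 1: (iv) [H6 AND C -> T9]. Adds T9.
Round 2: (v) [T9 AND N1 -> G6]; (vi) [T9 -> A1]. Adds G6, A1.
Round 3: (i) [A1 AND F -> S]; (iii) [A1 -> R]. Adds S, R.

A1, B, C, F, G6, H6, N1, R, S, T9, V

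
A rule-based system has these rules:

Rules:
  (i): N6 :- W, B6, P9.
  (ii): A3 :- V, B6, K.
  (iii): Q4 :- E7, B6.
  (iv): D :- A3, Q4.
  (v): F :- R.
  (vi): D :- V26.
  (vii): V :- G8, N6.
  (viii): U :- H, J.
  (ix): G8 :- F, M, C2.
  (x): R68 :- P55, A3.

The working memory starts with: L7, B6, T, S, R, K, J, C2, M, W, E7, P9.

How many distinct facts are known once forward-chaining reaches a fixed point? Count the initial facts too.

19

Round 1: (i) [N6 :- W, B6, P9.]; (iii) [Q4 :- E7, B6.]; (v) [F :- R.]. Adds N6, Q4, F.
Round 2: (ix) [G8 :- F, M, C2.]. Adds G8.
Round 3: (vii) [V :- G8, N6.]. Adds V.
Round 4: (ii) [A3 :- V, B6, K.]. Adds A3.
Round 5: (iv) [D :- A3, Q4.]. Adds D.
Closure: {A3, B6, C2, D, E7, F, G8, J, K, L7, M, N6, P9, Q4, R, S, T, V, W} — 19 facts.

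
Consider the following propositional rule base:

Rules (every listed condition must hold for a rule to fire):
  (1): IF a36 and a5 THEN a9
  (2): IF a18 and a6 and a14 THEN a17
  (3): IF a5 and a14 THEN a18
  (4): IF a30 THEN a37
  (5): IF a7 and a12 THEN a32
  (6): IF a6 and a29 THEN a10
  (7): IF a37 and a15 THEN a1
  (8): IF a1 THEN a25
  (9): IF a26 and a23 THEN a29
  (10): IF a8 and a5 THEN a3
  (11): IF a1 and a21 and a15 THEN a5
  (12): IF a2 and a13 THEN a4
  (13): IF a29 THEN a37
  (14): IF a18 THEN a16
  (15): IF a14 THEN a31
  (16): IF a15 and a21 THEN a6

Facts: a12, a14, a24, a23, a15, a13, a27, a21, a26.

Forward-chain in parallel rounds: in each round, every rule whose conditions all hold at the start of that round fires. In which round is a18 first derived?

[1] (9) [IF a26 and a23 THEN a29]; (15) [IF a14 THEN a31]; (16) [IF a15 and a21 THEN a6]. ⇒ new: a29, a31, a6.
[2] (6) [IF a6 and a29 THEN a10]; (13) [IF a29 THEN a37]. ⇒ new: a10, a37.
[3] (7) [IF a37 and a15 THEN a1]. ⇒ new: a1.
[4] (8) [IF a1 THEN a25]; (11) [IF a1 and a21 and a15 THEN a5]. ⇒ new: a25, a5.
[5] (3) [IF a5 and a14 THEN a18]. ⇒ new: a18.
a18 first appears in round 5.

5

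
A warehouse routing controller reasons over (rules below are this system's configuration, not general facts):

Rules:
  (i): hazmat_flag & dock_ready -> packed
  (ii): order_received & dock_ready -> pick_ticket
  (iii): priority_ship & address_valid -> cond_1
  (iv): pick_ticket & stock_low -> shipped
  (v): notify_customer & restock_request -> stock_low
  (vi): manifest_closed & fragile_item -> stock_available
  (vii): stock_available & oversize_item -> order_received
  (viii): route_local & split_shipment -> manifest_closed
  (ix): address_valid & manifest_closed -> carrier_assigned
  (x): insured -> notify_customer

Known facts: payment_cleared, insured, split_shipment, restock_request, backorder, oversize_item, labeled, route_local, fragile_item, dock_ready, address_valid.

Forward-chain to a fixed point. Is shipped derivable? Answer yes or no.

yes

[1] (viii) [route_local & split_shipment -> manifest_closed]; (x) [insured -> notify_customer]. ⇒ new: manifest_closed, notify_customer.
[2] (v) [notify_customer & restock_request -> stock_low]; (vi) [manifest_closed & fragile_item -> stock_available]; (ix) [address_valid & manifest_closed -> carrier_assigned]. ⇒ new: stock_low, stock_available, carrier_assigned.
[3] (vii) [stock_available & oversize_item -> order_received]. ⇒ new: order_received.
[4] (ii) [order_received & dock_ready -> pick_ticket]. ⇒ new: pick_ticket.
[5] (iv) [pick_ticket & stock_low -> shipped]. ⇒ new: shipped.
shipped appears in round 5, so it is derivable.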